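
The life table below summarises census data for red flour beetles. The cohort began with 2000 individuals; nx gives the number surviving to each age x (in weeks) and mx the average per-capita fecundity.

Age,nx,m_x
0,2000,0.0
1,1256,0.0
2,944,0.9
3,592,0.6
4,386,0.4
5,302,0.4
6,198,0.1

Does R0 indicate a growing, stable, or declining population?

declining

lx = nx/n0 = nx/2000: 1, 0.628, 0.472, 0.296, 0.193, 0.151, 0.099
R0 = Σ lx·mx = 0 + 0 + 0.4248 + 0.1776 + 0.0772 + 0.0604 + 0.0099 = 0.7499
R0 < 1, so the population is declining.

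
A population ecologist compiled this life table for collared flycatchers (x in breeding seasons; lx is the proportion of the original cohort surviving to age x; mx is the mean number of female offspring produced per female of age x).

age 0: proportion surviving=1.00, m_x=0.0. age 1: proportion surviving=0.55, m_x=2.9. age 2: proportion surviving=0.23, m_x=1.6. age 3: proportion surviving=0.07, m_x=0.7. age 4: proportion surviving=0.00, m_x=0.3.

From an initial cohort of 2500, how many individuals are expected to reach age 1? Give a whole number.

Expected survivors = N0 · l_1 = 2500 × 0.55 = 1375 → 1375

1375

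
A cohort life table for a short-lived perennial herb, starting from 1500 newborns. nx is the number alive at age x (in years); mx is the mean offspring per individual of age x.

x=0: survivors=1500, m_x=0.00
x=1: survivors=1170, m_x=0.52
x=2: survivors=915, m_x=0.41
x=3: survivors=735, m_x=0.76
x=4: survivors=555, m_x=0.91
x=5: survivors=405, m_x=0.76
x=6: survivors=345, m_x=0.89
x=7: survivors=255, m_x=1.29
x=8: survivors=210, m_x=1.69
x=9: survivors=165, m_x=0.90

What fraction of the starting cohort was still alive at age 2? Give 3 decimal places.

l_2 = n_2/n_0 = 915/1500 = 0.61 → 0.610

0.610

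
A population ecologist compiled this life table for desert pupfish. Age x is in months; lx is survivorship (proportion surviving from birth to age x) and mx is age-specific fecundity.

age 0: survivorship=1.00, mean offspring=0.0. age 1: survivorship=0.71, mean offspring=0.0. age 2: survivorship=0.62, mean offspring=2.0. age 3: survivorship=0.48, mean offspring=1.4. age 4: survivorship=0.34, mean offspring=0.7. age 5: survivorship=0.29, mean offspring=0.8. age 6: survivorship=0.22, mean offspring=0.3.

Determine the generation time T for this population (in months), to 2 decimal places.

2.86

lx·mx: 0, 0, 1.24, 0.672, 0.238, 0.232, 0.066 → R0 = 2.448
x·lx·mx: 0, 0, 2.48, 2.016, 0.952, 1.16, 0.396 → Σ = 7.004
T = 7.004 / 2.448 = 2.861111… → 2.86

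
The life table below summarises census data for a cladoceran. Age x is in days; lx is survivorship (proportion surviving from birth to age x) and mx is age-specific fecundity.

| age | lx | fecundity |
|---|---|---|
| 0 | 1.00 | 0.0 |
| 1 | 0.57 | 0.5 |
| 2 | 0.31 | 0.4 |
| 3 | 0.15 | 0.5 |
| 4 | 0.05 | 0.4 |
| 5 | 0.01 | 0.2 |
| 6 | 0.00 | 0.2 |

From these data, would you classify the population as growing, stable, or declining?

declining

R0 = Σ lx·mx = 0 + 0.285 + 0.124 + 0.075 + 0.02 + 0.002 + 0 = 0.506
R0 < 1, so the population is declining.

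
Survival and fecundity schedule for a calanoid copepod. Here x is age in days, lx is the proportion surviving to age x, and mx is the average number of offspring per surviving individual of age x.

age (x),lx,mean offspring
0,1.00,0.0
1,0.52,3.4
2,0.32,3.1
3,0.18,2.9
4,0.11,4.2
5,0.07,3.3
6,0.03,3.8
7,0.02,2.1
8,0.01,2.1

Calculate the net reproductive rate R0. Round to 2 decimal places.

4.15

lx·mx by age: 0, 1.768, 0.992, 0.522, 0.462, 0.231, 0.114, 0.042, 0.021
R0 = Σ lx·mx = 4.152 → 4.15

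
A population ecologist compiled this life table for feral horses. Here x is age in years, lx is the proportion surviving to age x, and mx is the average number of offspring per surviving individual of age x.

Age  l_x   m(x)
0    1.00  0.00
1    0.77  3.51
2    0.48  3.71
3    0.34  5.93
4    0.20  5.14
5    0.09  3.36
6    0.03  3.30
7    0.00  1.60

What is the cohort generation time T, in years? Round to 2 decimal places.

lx·mx: 0, 2.7027, 1.7808, 2.0162, 1.028, 0.3024, 0.099, 0 → R0 = 7.9291
x·lx·mx: 0, 2.7027, 3.5616, 6.0486, 4.112, 1.512, 0.594, 0 → Σ = 18.5309
T = 18.5309 / 7.9291 = 2.337075… → 2.34

2.34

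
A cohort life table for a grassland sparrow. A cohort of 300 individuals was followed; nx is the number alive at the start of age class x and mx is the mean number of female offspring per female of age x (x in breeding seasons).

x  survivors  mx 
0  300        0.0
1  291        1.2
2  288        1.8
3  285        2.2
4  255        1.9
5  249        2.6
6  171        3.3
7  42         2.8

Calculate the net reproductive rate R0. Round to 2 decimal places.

lx = nx/n0 = nx/300: 1, 0.97, 0.96, 0.95, 0.85, 0.83, 0.57, 0.14
lx·mx by age: 0, 1.164, 1.728, 2.09, 1.615, 2.158, 1.881, 0.392
R0 = Σ lx·mx = 11.028 → 11.03

11.03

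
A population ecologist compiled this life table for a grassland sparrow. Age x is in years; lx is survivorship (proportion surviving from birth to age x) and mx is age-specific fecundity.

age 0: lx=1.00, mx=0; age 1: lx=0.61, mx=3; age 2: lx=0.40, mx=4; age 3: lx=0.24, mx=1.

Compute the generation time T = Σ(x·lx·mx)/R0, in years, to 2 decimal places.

lx·mx: 0, 1.83, 1.6, 0.24 → R0 = 3.67
x·lx·mx: 0, 1.83, 3.2, 0.72 → Σ = 5.75
T = 5.75 / 3.67 = 1.566757… → 1.57

1.57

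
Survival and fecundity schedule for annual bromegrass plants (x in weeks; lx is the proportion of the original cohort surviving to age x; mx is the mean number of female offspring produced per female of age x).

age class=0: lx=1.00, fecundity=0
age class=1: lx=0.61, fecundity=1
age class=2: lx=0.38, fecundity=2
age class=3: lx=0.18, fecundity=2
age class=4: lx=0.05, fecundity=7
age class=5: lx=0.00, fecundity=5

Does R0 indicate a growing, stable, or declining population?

growing

R0 = Σ lx·mx = 0 + 0.61 + 0.76 + 0.36 + 0.35 + 0 = 2.08
R0 > 1, so the population is growing.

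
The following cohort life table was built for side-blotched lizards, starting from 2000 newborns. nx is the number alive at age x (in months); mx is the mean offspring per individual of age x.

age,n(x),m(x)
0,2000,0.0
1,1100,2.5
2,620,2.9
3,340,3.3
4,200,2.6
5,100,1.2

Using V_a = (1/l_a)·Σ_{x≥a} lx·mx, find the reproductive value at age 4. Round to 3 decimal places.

lx = nx/n0 = nx/2000: 1, 0.55, 0.31, 0.17, 0.1, 0.05
lx·mx for x ≥ 4: 0.26, 0.06 → sum = 0.32
V_4 = 0.32 / l_4 = 0.32 / 0.1 = 3.2 → 3.200

3.200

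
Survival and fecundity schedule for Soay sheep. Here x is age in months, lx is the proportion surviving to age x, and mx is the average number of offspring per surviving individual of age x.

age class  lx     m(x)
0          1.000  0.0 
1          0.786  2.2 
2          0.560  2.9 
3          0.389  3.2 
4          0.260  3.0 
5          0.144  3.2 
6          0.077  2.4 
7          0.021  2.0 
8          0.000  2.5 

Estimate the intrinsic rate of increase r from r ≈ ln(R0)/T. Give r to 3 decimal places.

0.704

R0 = Σ lx·mx = 0 + 1.7292 + 1.624 + 1.2448 + 0.78 + 0.4608 + 0.1848 + 0.042 + 0 = 6.0656
Σ x·lx·mx = 15.5384; T = 15.5384/6.0656 = 2.56173…
r ≈ ln(R0)/T = ln(6.0656)/2.56173… = 0.70368… → 0.704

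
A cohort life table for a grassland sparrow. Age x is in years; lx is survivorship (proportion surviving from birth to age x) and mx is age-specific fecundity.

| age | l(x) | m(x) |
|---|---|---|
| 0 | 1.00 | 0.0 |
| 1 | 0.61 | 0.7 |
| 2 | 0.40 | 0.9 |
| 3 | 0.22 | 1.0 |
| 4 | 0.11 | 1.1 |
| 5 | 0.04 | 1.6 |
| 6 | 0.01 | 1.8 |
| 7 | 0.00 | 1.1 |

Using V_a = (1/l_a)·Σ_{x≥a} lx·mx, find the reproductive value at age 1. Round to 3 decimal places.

1.984

lx·mx for x ≥ 1: 0.427, 0.36, 0.22, 0.121, 0.064, 0.018, 0 → sum = 1.21
V_1 = 1.21 / l_1 = 1.21 / 0.61 = 1.983607… → 1.984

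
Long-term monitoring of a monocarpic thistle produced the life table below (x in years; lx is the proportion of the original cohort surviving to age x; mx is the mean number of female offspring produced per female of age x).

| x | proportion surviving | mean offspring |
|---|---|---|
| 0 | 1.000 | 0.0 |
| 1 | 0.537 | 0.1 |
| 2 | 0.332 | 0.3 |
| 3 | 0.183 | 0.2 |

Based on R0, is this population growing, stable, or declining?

declining

R0 = Σ lx·mx = 0 + 0.0537 + 0.0996 + 0.0366 = 0.1899
R0 < 1, so the population is declining.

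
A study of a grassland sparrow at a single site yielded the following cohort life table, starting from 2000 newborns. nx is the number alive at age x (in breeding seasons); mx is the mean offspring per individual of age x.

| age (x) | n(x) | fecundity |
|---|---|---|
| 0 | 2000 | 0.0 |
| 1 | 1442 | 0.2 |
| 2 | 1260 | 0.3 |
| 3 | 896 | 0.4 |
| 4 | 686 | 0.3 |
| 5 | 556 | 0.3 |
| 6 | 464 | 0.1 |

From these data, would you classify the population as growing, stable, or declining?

declining

lx = nx/n0 = nx/2000: 1, 0.721, 0.63, 0.448, 0.343, 0.278, 0.232
R0 = Σ lx·mx = 0 + 0.1442 + 0.189 + 0.1792 + 0.1029 + 0.0834 + 0.0232 = 0.7219
R0 < 1, so the population is declining.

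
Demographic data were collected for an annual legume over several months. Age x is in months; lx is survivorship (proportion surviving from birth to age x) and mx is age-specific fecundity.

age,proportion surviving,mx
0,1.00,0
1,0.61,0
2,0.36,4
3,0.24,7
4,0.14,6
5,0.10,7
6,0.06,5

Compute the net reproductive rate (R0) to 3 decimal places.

4.960

lx·mx by age: 0, 0, 1.44, 1.68, 0.84, 0.7, 0.3
R0 = Σ lx·mx = 4.96 → 4.960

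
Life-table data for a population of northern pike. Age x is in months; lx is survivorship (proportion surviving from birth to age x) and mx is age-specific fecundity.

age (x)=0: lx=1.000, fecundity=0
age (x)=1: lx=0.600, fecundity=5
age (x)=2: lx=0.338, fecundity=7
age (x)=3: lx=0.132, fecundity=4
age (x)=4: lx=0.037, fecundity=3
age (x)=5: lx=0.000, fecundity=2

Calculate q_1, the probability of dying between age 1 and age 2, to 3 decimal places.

0.437

q_1 = (l_1 − l_2) / l_1 = (0.6 − 0.338) / 0.6
     = 0.262 / 0.6 = 0.436667… → 0.437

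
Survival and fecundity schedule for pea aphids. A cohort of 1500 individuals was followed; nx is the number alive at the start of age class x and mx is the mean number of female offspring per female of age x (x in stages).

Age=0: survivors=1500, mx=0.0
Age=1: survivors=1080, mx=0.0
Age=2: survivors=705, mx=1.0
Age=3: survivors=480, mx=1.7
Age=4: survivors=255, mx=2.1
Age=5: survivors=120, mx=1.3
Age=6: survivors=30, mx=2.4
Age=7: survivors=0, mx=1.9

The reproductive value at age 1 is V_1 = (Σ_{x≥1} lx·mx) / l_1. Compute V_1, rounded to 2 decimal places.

lx = nx/n0 = nx/1500: 1, 0.72, 0.47, 0.32, 0.17, 0.08, 0.02, 0
lx·mx for x ≥ 1: 0, 0.47, 0.544, 0.357, 0.104, 0.048, 0 → sum = 1.523
V_1 = 1.523 / l_1 = 1.523 / 0.72 = 2.115278… → 2.12

2.12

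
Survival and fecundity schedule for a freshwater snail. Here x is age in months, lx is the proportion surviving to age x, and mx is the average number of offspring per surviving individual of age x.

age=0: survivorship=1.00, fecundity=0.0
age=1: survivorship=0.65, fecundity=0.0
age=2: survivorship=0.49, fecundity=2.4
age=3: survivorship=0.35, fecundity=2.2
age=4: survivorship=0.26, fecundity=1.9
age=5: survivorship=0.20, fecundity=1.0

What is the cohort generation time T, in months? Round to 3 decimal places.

2.893

lx·mx: 0, 0, 1.176, 0.77, 0.494, 0.2 → R0 = 2.64
x·lx·mx: 0, 0, 2.352, 2.31, 1.976, 1 → Σ = 7.638
T = 7.638 / 2.64 = 2.893182… → 2.893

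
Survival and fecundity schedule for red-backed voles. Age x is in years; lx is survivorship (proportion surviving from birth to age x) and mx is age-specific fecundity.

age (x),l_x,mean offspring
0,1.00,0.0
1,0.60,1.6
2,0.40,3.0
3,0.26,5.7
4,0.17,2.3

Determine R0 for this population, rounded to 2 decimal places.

4.03

lx·mx by age: 0, 0.96, 1.2, 1.482, 0.391
R0 = Σ lx·mx = 4.033 → 4.03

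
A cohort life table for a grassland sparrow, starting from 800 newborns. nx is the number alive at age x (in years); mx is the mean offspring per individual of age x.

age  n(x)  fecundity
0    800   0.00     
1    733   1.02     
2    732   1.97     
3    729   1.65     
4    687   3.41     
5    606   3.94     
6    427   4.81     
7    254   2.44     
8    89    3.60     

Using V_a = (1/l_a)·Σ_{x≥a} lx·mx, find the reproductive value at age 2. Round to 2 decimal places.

14.17

lx = nx/n0 = nx/800: 1, 0.91625, 0.915, 0.91125, 0.85875, 0.7575, 0.53375, 0.3175, 0.11125
lx·mx for x ≥ 2: 1.80255, 1.503563…, 2.928338…, 2.98455, 2.567338…, 0.7747, 0.4005… → sum = 12.961538…
V_2 = 12.961538… / l_2 = 12.961538… / 0.915 = 14.165615… → 14.17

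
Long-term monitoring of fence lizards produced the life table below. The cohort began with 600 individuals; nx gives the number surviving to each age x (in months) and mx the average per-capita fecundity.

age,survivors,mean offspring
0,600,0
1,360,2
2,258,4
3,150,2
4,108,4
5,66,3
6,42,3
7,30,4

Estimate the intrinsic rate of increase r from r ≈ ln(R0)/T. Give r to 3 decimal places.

0.580

lx = nx/n0 = nx/600: 1, 0.6, 0.43, 0.25, 0.18, 0.11, 0.07, 0.05
R0 = Σ lx·mx = 0 + 1.2 + 1.72 + 0.5 + 0.72 + 0.33 + 0.21 + 0.2 = 4.88
Σ x·lx·mx = 13.33; T = 13.33/4.88 = 2.73156…
r ≈ ln(R0)/T = ln(4.88)/2.73156… = 0.58031… → 0.580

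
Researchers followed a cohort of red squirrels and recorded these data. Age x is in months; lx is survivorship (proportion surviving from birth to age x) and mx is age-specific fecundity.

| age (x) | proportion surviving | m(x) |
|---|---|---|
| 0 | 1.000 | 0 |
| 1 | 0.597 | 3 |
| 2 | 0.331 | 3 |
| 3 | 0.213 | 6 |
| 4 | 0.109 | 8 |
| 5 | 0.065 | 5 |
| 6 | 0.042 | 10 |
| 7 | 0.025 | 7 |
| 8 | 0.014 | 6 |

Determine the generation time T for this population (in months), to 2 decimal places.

lx·mx: 0, 1.791, 0.993, 1.278, 0.872, 0.325, 0.42, 0.175, 0.084 → R0 = 5.938
x·lx·mx: 0, 1.791, 1.986, 3.834, 3.488, 1.625, 2.52, 1.225, 0.672 → Σ = 17.141
T = 17.141 / 5.938 = 2.886662… → 2.89

2.89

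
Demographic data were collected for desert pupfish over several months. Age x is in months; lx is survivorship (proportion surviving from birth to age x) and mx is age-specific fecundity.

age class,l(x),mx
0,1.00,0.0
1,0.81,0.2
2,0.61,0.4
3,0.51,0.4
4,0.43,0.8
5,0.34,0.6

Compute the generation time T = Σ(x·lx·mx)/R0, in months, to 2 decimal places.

3.16

lx·mx: 0, 0.162, 0.244, 0.204, 0.344, 0.204 → R0 = 1.158
x·lx·mx: 0, 0.162, 0.488, 0.612, 1.376, 1.02 → Σ = 3.658
T = 3.658 / 1.158 = 3.158895… → 3.16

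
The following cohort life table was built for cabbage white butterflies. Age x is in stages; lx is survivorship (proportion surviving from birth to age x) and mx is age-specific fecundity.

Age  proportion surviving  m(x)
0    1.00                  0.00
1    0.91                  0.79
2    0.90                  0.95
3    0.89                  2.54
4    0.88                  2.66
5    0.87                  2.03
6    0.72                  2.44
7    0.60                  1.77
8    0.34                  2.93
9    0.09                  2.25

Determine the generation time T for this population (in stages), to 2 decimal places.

4.61

lx·mx: 0, 0.7189, 0.855, 2.2606, 2.3408, 1.7661, 1.7568, 1.062, 0.9962, 0.2025 → R0 = 11.9589
x·lx·mx: 0, 0.7189, 1.71, 6.7818, 9.3632, 8.8305, 10.5408, 7.434, 7.9696, 1.8225 → Σ = 55.1713
T = 55.1713 / 11.9589 = 4.613409… → 4.61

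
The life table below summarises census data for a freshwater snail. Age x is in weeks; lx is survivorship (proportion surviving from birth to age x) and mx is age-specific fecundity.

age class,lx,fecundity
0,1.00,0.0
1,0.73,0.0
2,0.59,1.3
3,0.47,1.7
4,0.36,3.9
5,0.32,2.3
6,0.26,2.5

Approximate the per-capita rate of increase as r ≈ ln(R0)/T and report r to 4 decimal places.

0.3743

R0 = Σ lx·mx = 0 + 0 + 0.767 + 0.799 + 1.404 + 0.736 + 0.65 = 4.356
Σ x·lx·mx = 17.127; T = 17.127/4.356 = 3.93182…
r ≈ ln(R0)/T = ln(4.356)/3.93182… = 0.374268… → 0.3743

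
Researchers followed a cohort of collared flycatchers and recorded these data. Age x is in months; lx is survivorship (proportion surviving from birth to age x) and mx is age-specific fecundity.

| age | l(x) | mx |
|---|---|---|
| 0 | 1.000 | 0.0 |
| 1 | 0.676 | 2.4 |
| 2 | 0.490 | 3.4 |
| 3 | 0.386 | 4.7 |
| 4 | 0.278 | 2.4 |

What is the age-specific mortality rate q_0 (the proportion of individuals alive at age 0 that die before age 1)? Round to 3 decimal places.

0.324

q_0 = (l_0 − l_1) / l_0 = (1 − 0.676) / 1
     = 0.324 / 1 = 0.324 → 0.324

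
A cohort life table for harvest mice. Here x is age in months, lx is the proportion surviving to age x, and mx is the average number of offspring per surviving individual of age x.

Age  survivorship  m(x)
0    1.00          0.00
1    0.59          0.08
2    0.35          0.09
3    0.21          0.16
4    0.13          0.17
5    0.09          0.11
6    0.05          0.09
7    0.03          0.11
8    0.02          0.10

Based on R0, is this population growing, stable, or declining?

declining

R0 = Σ lx·mx = 0 + 0.0472 + 0.0315 + 0.0336 + 0.0221 + 0.0099 + 0.0045 + 0.0033 + 0.002 = 0.1541
R0 < 1, so the population is declining.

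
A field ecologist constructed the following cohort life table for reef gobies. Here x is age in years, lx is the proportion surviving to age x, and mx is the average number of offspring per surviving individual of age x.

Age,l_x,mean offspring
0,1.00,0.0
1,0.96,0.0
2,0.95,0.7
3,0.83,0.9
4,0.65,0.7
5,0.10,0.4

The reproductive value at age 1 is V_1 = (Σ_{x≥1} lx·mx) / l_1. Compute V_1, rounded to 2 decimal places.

1.99

lx·mx for x ≥ 1: 0, 0.665, 0.747, 0.455, 0.04 → sum = 1.907
V_1 = 1.907 / l_1 = 1.907 / 0.96 = 1.986458… → 1.99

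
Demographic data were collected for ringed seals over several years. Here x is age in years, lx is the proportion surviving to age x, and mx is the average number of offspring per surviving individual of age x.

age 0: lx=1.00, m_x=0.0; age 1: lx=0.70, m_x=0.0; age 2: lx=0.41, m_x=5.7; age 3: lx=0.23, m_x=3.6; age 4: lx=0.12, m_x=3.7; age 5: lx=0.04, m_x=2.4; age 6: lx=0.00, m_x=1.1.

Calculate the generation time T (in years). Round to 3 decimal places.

2.541

lx·mx: 0, 0, 2.337, 0.828, 0.444, 0.096, 0 → R0 = 3.705
x·lx·mx: 0, 0, 4.674, 2.484, 1.776, 0.48, 0 → Σ = 9.414
T = 9.414 / 3.705 = 2.540891… → 2.541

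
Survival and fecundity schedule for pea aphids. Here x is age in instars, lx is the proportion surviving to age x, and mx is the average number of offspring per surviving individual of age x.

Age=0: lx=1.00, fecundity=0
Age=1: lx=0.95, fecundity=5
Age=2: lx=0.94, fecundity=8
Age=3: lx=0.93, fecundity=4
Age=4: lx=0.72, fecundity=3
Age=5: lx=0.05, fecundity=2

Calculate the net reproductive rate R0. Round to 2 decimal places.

lx·mx by age: 0, 4.75, 7.52, 3.72, 2.16, 0.1
R0 = Σ lx·mx = 18.25 → 18.25

18.25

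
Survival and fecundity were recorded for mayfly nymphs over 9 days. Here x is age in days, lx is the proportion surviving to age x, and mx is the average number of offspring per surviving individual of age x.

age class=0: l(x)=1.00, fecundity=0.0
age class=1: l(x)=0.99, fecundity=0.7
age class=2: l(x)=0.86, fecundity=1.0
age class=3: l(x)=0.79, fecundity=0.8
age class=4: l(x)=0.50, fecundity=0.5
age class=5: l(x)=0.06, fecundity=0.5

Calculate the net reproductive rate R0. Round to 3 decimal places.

lx·mx by age: 0, 0.693, 0.86, 0.632, 0.25, 0.03
R0 = Σ lx·mx = 2.465 → 2.465

2.465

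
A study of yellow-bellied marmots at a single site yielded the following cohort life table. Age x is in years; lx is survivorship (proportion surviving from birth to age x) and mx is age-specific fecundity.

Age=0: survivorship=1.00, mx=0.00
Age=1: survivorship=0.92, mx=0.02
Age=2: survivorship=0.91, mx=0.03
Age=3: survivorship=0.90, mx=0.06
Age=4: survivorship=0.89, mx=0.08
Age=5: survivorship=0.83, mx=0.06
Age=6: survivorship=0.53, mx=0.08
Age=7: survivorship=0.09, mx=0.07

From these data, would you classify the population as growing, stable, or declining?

R0 = Σ lx·mx = 0 + 0.0184 + 0.0273 + 0.054 + 0.0712 + 0.0498 + 0.0424 + 0.0063 = 0.2694
R0 < 1, so the population is declining.

declining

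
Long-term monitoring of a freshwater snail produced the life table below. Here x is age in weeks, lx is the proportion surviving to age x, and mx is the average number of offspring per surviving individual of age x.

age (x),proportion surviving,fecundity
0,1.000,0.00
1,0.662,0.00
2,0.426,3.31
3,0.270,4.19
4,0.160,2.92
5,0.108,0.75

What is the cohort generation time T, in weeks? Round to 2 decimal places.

2.75

lx·mx: 0, 0, 1.41006, 1.1313, 0.4672, 0.081 → R0 = 3.08956
x·lx·mx: 0, 0, 2.82012, 3.3939, 1.8688, 0.405 → Σ = 8.48782
T = 8.48782 / 3.08956 = 2.747259… → 2.75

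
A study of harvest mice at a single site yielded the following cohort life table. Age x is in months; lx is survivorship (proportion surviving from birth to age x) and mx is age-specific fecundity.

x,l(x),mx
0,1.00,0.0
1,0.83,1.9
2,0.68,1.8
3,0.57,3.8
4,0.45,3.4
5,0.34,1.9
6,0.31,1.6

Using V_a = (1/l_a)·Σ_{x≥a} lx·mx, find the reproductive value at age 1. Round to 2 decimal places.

lx·mx for x ≥ 1: 1.577, 1.224, 2.166, 1.53, 0.646, 0.496 → sum = 7.639
V_1 = 7.639 / l_1 = 7.639 / 0.83 = 9.203614… → 9.20

9.20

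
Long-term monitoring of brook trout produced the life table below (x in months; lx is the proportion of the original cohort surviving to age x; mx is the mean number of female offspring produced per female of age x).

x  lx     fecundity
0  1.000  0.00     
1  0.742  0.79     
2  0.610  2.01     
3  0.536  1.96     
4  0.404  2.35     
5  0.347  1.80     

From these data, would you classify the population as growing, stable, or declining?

growing

R0 = Σ lx·mx = 0 + 0.58618 + 1.2261 + 1.05056 + 0.9494 + 0.6246 = 4.43684
R0 > 1, so the population is growing.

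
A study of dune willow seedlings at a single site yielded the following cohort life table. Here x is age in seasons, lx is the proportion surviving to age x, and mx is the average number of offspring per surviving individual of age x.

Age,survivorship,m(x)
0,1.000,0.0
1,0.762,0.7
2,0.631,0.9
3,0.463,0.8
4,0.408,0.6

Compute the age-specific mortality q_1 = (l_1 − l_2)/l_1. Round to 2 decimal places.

q_1 = (l_1 − l_2) / l_1 = (0.762 − 0.631) / 0.762
     = 0.131 / 0.762 = 0.171916… → 0.17

0.17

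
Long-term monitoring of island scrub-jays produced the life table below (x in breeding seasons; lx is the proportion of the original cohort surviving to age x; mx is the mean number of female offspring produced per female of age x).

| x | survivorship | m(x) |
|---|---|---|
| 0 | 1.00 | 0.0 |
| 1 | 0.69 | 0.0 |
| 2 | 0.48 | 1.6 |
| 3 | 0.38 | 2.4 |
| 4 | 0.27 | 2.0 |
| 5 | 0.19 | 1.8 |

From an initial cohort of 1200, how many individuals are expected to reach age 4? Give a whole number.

Expected survivors = N0 · l_4 = 1200 × 0.27 = 324 → 324

324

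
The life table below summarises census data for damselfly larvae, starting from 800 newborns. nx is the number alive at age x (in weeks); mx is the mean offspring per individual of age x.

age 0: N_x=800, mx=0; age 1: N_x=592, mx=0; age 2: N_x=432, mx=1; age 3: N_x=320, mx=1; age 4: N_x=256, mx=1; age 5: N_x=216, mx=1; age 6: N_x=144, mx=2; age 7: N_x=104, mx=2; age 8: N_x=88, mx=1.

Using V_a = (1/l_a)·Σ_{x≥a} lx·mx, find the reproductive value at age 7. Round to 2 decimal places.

lx = nx/n0 = nx/800: 1, 0.74, 0.54, 0.4, 0.32, 0.27, 0.18, 0.13, 0.11
lx·mx for x ≥ 7: 0.26, 0.11 → sum = 0.37
V_7 = 0.37 / l_7 = 0.37 / 0.13 = 2.846154… → 2.85

2.85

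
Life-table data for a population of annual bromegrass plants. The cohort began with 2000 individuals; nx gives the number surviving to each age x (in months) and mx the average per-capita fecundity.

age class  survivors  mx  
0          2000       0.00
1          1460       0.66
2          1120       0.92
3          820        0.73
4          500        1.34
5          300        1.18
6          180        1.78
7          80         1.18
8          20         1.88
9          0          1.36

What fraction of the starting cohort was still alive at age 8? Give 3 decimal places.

l_8 = n_8/n_0 = 20/2000 = 0.01 → 0.010

0.010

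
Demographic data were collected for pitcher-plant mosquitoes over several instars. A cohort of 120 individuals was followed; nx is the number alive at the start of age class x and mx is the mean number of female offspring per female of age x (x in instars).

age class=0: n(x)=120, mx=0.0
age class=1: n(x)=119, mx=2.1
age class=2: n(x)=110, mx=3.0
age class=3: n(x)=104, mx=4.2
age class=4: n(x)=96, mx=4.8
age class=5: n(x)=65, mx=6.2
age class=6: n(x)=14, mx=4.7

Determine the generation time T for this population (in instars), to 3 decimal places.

lx = nx/n0 = nx/120: 1, 0.99167…, 0.91667…, 0.86667…, 0.8, 0.54167…, 0.11667…
lx·mx: 0, 2.0825…, 2.75…, 3.64…, 3.84, 3.358333…, 0.548333… → R0 = 16.219167…
x·lx·mx: 0, 2.0825…, 5.5…, 10.92…, 15.36, 16.791667…, 3.29… → Σ = 53.944167…
T = 53.944167… / 16.219167… = 3.325952… → 3.326

3.326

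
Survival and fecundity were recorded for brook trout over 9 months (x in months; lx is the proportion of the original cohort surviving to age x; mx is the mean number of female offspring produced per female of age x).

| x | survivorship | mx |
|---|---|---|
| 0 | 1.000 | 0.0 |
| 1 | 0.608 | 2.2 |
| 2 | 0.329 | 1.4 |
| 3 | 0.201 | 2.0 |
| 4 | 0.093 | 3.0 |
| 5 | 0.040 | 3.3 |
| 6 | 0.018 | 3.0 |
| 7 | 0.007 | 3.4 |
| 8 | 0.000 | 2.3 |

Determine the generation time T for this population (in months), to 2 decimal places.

2.13

lx·mx: 0, 1.3376, 0.4606, 0.402, 0.279, 0.132, 0.054, 0.0238, 0 → R0 = 2.689
x·lx·mx: 0, 1.3376, 0.9212, 1.206, 1.116, 0.66, 0.324, 0.1666, 0 → Σ = 5.7314
T = 5.7314 / 2.689 = 2.131424… → 2.13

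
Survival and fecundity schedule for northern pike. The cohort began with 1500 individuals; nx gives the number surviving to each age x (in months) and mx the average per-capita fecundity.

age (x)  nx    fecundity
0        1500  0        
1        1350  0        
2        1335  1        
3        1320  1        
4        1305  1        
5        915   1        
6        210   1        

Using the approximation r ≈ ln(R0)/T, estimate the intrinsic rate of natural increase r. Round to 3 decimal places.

0.351

lx = nx/n0 = nx/1500: 1, 0.9, 0.89, 0.88, 0.87, 0.61, 0.14
R0 = Σ lx·mx = 0 + 0 + 0.89 + 0.88 + 0.87 + 0.61 + 0.14 = 3.39
Σ x·lx·mx = 11.79; T = 11.79/3.39 = 3.47788…
r ≈ ln(R0)/T = ln(3.39)/3.47788… = 0.35103… → 0.351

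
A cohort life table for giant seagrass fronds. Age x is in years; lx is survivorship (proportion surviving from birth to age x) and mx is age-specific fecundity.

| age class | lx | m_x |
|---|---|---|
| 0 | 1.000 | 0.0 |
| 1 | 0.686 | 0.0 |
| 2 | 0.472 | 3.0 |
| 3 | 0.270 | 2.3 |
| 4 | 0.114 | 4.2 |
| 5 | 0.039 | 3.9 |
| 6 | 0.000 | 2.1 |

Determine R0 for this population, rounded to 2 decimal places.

2.67

lx·mx by age: 0, 0, 1.416, 0.621, 0.4788, 0.1521, 0
R0 = Σ lx·mx = 2.6679 → 2.67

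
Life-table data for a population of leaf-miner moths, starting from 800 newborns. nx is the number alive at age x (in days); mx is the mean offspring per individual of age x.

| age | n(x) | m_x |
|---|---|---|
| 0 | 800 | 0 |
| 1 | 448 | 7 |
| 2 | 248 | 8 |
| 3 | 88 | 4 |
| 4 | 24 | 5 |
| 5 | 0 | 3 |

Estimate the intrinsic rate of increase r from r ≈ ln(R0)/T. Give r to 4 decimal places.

lx = nx/n0 = nx/800: 1, 0.56, 0.31, 0.11, 0.03, 0
R0 = Σ lx·mx = 0 + 3.92 + 2.48 + 0.44 + 0.15 + 0 = 6.99
Σ x·lx·mx = 10.8; T = 10.8/6.99 = 1.54506…
r ≈ ln(R0)/T = ln(6.99)/1.54506… = 1.258511… → 1.2585

1.2585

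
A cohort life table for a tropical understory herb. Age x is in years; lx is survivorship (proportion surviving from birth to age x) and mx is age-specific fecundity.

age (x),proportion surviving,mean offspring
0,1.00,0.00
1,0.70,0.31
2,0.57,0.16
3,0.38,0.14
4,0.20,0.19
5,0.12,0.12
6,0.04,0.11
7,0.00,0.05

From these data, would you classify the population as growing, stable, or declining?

R0 = Σ lx·mx = 0 + 0.217 + 0.0912 + 0.0532 + 0.038 + 0.0144 + 0.0044 + 0 = 0.4182
R0 < 1, so the population is declining.

declining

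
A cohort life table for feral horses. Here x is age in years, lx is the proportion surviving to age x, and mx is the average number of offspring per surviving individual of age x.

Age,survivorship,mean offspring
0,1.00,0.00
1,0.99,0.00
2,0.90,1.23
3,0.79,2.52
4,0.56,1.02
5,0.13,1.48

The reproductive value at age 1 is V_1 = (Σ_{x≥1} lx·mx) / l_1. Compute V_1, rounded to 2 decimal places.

3.90

lx·mx for x ≥ 1: 0, 1.107, 1.9908, 0.5712, 0.1924 → sum = 3.8614
V_1 = 3.8614 / l_1 = 3.8614 / 0.99 = 3.900404… → 3.90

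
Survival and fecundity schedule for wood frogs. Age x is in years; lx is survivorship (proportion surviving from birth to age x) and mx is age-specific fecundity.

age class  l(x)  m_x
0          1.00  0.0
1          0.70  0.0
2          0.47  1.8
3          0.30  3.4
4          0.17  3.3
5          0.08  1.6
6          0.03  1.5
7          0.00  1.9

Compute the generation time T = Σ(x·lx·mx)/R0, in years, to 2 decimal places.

lx·mx: 0, 0, 0.846, 1.02, 0.561, 0.128, 0.045, 0 → R0 = 2.6
x·lx·mx: 0, 0, 1.692, 3.06, 2.244, 0.64, 0.27, 0 → Σ = 7.906
T = 7.906 / 2.6 = 3.040769… → 3.04

3.04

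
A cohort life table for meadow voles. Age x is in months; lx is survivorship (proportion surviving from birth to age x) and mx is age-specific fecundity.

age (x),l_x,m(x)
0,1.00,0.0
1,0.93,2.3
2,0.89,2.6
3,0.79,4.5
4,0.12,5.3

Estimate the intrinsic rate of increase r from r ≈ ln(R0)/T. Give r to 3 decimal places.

R0 = Σ lx·mx = 0 + 2.139 + 2.314 + 3.555 + 0.636 = 8.644
Σ x·lx·mx = 19.976; T = 19.976/8.644 = 2.31097…
r ≈ ln(R0)/T = ln(8.644)/2.31097… = 0.93332… → 0.933

0.933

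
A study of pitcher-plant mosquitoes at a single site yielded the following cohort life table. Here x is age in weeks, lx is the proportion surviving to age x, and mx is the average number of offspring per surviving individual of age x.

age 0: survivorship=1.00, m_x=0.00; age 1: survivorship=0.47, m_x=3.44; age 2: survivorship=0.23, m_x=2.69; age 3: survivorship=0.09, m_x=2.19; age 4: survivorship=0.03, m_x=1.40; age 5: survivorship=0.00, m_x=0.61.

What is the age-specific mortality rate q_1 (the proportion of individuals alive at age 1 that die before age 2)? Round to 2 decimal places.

0.51

q_1 = (l_1 − l_2) / l_1 = (0.47 − 0.23) / 0.47
     = 0.24 / 0.47 = 0.510638… → 0.51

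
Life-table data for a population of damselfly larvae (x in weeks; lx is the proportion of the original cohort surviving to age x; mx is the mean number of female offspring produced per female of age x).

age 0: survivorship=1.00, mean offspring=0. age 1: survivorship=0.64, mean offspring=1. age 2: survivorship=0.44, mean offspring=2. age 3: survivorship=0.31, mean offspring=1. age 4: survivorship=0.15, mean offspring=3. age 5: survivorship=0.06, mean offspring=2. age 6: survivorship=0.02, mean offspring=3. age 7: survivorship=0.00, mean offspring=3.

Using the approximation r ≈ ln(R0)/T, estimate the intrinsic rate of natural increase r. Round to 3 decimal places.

0.364

R0 = Σ lx·mx = 0 + 0.64 + 0.88 + 0.31 + 0.45 + 0.12 + 0.06 + 0 = 2.46
Σ x·lx·mx = 6.09; T = 6.09/2.46 = 2.47561…
r ≈ ln(R0)/T = ln(2.46)/2.47561… = 0.36361… → 0.364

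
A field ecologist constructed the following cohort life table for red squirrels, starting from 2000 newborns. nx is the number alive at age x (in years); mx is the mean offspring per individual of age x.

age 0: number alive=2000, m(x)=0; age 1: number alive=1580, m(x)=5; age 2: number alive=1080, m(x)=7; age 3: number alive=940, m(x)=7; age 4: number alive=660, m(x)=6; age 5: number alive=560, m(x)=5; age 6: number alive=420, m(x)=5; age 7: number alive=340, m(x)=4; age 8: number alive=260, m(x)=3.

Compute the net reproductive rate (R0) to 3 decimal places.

lx = nx/n0 = nx/2000: 1, 0.79, 0.54, 0.47, 0.33, 0.28, 0.21, 0.17, 0.13
lx·mx by age: 0, 3.95, 3.78, 3.29, 1.98, 1.4, 1.05, 0.68, 0.39
R0 = Σ lx·mx = 16.52 → 16.520

16.520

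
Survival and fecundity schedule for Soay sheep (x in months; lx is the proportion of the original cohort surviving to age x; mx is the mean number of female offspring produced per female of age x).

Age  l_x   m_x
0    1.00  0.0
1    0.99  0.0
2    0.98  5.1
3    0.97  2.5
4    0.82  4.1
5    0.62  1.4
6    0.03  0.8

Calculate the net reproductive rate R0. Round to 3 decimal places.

lx·mx by age: 0, 0, 4.998, 2.425, 3.362, 0.868, 0.024
R0 = Σ lx·mx = 11.677 → 11.677

11.677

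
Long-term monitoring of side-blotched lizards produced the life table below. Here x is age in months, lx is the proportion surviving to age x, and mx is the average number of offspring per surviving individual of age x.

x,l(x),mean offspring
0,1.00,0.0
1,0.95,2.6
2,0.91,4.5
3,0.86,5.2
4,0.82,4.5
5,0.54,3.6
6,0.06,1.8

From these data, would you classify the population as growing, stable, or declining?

R0 = Σ lx·mx = 0 + 2.47 + 4.095 + 4.472 + 3.69 + 1.944 + 0.108 = 16.779
R0 > 1, so the population is growing.

growing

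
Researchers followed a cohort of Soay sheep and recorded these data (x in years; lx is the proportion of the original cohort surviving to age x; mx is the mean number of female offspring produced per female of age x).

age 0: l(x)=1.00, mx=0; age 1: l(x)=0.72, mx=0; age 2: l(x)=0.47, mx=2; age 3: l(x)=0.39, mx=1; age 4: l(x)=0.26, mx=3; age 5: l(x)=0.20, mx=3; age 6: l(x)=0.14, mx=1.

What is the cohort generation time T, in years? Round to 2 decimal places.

lx·mx: 0, 0, 0.94, 0.39, 0.78, 0.6, 0.14 → R0 = 2.85
x·lx·mx: 0, 0, 1.88, 1.17, 3.12, 3, 0.84 → Σ = 10.01
T = 10.01 / 2.85 = 3.512281… → 3.51

3.51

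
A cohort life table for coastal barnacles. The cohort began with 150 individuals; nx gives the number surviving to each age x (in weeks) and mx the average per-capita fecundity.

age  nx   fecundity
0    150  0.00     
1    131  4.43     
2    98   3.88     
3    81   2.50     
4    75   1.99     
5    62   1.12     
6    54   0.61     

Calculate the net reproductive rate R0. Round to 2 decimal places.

lx = nx/n0 = nx/150: 1, 0.87333…, 0.65333…, 0.54, 0.5, 0.41333…, 0.36
lx·mx by age: 0, 3.868867…, 2.534933…, 1.35, 0.995, 0.462933…, 0.2196
R0 = Σ lx·mx = 9.431333… → 9.43

9.43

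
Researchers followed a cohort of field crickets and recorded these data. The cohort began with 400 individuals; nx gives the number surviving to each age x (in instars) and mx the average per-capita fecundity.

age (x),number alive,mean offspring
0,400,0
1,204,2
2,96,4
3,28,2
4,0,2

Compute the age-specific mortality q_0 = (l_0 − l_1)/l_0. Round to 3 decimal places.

0.490

lx = nx/n0 = nx/400: 1, 0.51, 0.24, 0.07, 0
q_0 = (l_0 − l_1) / l_0 = (1 − 0.51) / 1
     = 0.49 / 1 = 0.49 → 0.490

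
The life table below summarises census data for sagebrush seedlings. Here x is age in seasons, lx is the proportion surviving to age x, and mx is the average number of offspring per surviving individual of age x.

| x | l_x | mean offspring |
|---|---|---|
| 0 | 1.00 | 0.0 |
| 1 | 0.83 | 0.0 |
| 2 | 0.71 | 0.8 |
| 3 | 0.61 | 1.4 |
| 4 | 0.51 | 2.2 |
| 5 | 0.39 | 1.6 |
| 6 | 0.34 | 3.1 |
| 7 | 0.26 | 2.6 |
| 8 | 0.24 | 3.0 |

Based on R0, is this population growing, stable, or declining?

growing

R0 = Σ lx·mx = 0 + 0 + 0.568 + 0.854 + 1.122 + 0.624 + 1.054 + 0.676 + 0.72 = 5.618
R0 > 1, so the population is growing.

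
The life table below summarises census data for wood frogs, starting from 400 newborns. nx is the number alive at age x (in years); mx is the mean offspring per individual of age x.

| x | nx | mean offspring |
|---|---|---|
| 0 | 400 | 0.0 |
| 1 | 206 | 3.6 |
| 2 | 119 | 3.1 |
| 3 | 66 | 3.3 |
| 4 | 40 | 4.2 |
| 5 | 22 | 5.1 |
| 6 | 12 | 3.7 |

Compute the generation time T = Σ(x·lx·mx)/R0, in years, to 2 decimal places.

lx = nx/n0 = nx/400: 1, 0.515, 0.2975, 0.165, 0.1, 0.055, 0.03
lx·mx: 0, 1.854, 0.92225, 0.5445, 0.42, 0.2805, 0.111 → R0 = 4.13225
x·lx·mx: 0, 1.854, 1.8445, 1.6335, 1.68, 1.4025, 0.666 → Σ = 9.0805
T = 9.0805 / 4.13225 = 2.197471… → 2.20

2.20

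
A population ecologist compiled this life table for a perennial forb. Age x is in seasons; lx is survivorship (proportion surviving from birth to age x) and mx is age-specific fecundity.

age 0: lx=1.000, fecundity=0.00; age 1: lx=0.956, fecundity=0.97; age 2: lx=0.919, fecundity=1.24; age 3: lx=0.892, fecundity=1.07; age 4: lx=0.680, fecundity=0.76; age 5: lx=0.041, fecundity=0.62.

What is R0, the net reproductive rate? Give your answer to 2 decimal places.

lx·mx by age: 0, 0.92732, 1.13956, 0.95444, 0.5168, 0.02542
R0 = Σ lx·mx = 3.56354 → 3.56

3.56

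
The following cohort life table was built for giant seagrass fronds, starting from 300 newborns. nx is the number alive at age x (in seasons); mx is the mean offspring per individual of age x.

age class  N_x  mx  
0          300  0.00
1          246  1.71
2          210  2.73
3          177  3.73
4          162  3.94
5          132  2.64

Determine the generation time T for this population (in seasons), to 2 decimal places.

lx = nx/n0 = nx/300: 1, 0.82, 0.7, 0.59, 0.54, 0.44
lx·mx: 0, 1.4022, 1.911, 2.2007, 2.1276, 1.1616 → R0 = 8.8031
x·lx·mx: 0, 1.4022, 3.822, 6.6021, 8.5104, 5.808 → Σ = 26.1447
T = 26.1447 / 8.8031 = 2.969942… → 2.97

2.97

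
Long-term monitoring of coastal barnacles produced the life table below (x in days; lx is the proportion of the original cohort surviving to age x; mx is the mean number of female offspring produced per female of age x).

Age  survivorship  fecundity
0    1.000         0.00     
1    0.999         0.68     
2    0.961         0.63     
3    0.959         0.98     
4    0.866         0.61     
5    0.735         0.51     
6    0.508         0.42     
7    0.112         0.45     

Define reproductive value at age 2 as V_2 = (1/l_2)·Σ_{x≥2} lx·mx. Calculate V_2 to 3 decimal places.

2.822

lx·mx for x ≥ 2: 0.60543, 0.93982, 0.52826, 0.37485, 0.21336, 0.0504 → sum = 2.71212
V_2 = 2.71212 / l_2 = 2.71212 / 0.961 = 2.822185… → 2.822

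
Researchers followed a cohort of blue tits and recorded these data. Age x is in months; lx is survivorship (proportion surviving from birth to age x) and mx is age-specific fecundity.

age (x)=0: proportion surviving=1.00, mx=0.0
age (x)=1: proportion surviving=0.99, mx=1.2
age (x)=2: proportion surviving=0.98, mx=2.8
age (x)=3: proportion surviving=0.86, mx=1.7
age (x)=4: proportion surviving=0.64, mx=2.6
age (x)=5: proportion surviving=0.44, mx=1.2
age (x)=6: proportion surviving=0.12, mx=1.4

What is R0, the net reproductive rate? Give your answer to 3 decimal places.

7.754

lx·mx by age: 0, 1.188, 2.744, 1.462, 1.664, 0.528, 0.168
R0 = Σ lx·mx = 7.754 → 7.754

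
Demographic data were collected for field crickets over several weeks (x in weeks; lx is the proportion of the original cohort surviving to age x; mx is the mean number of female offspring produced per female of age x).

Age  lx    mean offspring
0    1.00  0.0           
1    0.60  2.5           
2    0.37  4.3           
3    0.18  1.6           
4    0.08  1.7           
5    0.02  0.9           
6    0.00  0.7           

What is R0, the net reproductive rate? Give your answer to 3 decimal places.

3.533

lx·mx by age: 0, 1.5, 1.591, 0.288, 0.136, 0.018, 0
R0 = Σ lx·mx = 3.533 → 3.533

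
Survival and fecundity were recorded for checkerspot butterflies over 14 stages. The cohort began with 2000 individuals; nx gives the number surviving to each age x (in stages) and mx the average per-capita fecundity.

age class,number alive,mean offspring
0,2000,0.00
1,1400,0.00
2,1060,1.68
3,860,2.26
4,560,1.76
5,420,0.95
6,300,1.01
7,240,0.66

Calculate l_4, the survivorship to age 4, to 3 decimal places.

l_4 = n_4/n_0 = 560/2000 = 0.28 → 0.280

0.280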